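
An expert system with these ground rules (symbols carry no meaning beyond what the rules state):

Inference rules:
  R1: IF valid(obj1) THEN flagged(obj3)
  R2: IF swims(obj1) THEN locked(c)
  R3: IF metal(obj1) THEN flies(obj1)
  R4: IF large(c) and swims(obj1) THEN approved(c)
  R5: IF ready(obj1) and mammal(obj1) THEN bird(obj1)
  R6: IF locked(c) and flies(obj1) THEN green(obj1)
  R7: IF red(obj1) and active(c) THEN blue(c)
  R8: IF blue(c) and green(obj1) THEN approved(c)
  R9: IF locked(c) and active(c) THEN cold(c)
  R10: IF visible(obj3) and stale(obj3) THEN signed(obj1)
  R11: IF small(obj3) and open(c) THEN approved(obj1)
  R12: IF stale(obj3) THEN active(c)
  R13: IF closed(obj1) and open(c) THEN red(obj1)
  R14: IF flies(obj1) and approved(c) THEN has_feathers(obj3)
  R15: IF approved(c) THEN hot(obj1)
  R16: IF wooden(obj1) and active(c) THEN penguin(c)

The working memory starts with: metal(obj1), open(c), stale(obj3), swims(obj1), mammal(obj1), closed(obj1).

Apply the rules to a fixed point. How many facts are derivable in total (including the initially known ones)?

Round 1: R2 [IF swims(obj1) THEN locked(c)]; R3 [IF metal(obj1) THEN flies(obj1)]; R12 [IF stale(obj3) THEN active(c)]; R13 [IF closed(obj1) and open(c) THEN red(obj1)]. New: locked(c), flies(obj1), active(c), red(obj1).
Round 2: R6 [IF locked(c) and flies(obj1) THEN green(obj1)]; R7 [IF red(obj1) and active(c) THEN blue(c)]; R9 [IF locked(c) and active(c) THEN cold(c)]. New: green(obj1), blue(c), cold(c).
Round 3: R8 [IF blue(c) and green(obj1) THEN approved(c)]. New: approved(c).
Round 4: R14 [IF flies(obj1) and approved(c) THEN has_feathers(obj3)]; R15 [IF approved(c) THEN hot(obj1)]. New: has_feathers(obj3), hot(obj1).
Closure: {active(c), approved(c), blue(c), closed(obj1), cold(c), flies(obj1), green(obj1), has_feathers(obj3), hot(obj1), locked(c), mammal(obj1), metal(obj1), open(c), red(obj1), stale(obj3), swims(obj1)} — 16 facts.

16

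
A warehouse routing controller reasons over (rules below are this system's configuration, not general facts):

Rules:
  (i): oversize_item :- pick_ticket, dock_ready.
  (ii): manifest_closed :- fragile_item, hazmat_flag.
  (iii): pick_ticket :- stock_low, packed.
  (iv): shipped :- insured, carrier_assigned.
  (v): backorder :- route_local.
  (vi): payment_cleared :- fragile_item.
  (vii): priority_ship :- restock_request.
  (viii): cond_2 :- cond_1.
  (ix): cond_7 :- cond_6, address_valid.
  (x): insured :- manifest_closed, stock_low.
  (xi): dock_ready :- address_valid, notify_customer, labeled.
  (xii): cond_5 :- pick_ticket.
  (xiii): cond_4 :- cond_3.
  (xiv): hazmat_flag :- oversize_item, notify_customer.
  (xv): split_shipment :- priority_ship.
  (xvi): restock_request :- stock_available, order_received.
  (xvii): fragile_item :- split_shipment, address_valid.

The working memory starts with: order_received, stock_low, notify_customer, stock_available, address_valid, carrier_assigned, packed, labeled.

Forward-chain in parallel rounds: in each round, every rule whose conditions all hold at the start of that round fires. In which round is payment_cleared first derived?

Round 1 fires (iii), (xi), (xvi), giving pick_ticket, dock_ready, restock_request.
Round 2 fires (i), (vii), (xii), giving oversize_item, priority_ship, cond_5.
Round 3 fires (xiv), (xv), giving hazmat_flag, split_shipment.
Round 4 fires (xvii), giving fragile_item.
Round 5 fires (ii), (vi), giving manifest_closed, payment_cleared.
payment_cleared first appears in round 5.

5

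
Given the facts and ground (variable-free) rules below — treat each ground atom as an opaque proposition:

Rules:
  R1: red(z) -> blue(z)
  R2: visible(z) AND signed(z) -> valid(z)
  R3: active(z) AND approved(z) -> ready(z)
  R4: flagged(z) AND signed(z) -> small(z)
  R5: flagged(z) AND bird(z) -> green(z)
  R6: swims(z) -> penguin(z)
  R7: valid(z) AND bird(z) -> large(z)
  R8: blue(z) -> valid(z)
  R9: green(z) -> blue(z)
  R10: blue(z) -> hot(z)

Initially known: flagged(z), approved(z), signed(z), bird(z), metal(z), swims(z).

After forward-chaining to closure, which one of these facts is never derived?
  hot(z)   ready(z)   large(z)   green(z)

Round 1: R4 [flagged(z) AND signed(z) -> small(z)]; R5 [flagged(z) AND bird(z) -> green(z)]; R6 [swims(z) -> penguin(z)]. Adds small(z), green(z), penguin(z).
Round 2: R9 [green(z) -> blue(z)]. Adds blue(z).
Round 3: R8 [blue(z) -> valid(z)]; R10 [blue(z) -> hot(z)]. Adds valid(z), hot(z).
Round 4: R7 [valid(z) AND bird(z) -> large(z)]. Adds large(z).
Derived: hot(z) (round 3), large(z) (round 4), green(z) (round 1). ready(z) never appears in any round.

ready(z)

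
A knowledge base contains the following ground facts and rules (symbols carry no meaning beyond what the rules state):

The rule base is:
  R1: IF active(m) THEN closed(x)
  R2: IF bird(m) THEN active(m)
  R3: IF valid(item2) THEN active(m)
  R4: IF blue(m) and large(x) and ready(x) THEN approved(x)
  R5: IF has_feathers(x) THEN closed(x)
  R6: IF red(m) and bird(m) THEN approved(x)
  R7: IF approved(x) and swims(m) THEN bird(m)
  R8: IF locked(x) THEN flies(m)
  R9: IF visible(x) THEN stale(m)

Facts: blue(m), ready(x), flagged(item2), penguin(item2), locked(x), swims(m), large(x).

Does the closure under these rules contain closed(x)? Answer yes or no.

Round 1: R4 [IF blue(m) and large(x) and ready(x) THEN approved(x)]; R8 [IF locked(x) THEN flies(m)]. New: approved(x), flies(m).
Round 2: R7 [IF approved(x) and swims(m) THEN bird(m)]. New: bird(m).
Round 3: R2 [IF bird(m) THEN active(m)]. New: active(m).
Round 4: R1 [IF active(m) THEN closed(x)]. New: closed(x).
closed(x) appears in round 4, so it is derivable.

yes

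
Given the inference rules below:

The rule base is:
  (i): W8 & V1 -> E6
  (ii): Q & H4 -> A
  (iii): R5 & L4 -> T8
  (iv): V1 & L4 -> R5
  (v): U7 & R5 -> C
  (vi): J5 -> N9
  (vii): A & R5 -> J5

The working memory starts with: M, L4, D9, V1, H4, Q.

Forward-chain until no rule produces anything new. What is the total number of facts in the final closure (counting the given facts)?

11

Round 1 — (ii), (iv), derive A, R5.
Round 2 — (iii), (vii), derive T8, J5.
Round 3 — (vi), derive N9.
Closure: {A, D9, H4, J5, L4, M, N9, Q, R5, T8, V1} — 11 facts.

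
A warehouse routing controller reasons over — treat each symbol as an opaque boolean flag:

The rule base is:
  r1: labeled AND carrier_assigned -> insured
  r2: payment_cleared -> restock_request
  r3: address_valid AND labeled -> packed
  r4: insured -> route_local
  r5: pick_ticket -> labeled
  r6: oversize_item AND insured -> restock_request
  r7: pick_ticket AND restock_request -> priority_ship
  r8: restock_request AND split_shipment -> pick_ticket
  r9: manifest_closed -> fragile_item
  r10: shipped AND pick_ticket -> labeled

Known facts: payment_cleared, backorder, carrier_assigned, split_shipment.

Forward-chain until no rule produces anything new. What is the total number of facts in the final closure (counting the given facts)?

10

Round 1: r2 [payment_cleared -> restock_request]. Adds restock_request.
Round 2: r8 [restock_request AND split_shipment -> pick_ticket]. Adds pick_ticket.
Round 3: r5 [pick_ticket -> labeled]; r7 [pick_ticket AND restock_request -> priority_ship]. Adds labeled, priority_ship.
Round 4: r1 [labeled AND carrier_assigned -> insured]. Adds insured.
Round 5: r4 [insured -> route_local]. Adds route_local.
Closure: {backorder, carrier_assigned, insured, labeled, payment_cleared, pick_ticket, priority_ship, restock_request, route_local, split_shipment} — 10 facts.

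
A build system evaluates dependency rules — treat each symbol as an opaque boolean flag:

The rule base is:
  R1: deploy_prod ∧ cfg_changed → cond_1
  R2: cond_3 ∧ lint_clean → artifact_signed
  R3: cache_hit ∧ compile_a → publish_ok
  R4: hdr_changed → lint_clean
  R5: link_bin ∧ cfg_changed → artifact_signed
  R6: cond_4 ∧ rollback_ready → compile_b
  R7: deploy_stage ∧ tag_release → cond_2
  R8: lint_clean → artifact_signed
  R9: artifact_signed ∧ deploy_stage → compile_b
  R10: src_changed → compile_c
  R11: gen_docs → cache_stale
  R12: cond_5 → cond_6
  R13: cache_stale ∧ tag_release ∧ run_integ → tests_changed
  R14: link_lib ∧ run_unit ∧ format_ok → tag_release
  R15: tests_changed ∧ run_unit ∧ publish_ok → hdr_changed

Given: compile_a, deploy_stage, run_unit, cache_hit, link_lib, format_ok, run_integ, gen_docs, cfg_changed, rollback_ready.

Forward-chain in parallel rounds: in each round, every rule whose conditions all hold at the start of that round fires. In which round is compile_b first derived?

Round 1 — R3, R11, R14, derive publish_ok, cache_stale, tag_release.
Round 2 — R7, R13, derive cond_2, tests_changed.
Round 3 — R15, derive hdr_changed.
Round 4 — R4, derive lint_clean.
Round 5 — R8, derive artifact_signed.
Round 6 — R9, derive compile_b.
compile_b first appears in round 6.

6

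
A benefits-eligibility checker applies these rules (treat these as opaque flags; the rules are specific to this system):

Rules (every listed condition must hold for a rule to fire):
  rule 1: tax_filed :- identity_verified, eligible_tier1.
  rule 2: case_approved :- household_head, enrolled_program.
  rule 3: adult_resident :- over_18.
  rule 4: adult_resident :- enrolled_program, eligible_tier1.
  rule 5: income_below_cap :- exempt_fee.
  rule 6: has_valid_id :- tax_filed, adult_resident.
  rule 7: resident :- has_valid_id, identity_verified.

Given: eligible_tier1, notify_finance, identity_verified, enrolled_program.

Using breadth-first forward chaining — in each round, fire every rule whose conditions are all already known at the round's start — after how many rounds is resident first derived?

3

Round 1 fires rule 1, rule 4, giving tax_filed, adult_resident.
Round 2 fires rule 6, giving has_valid_id.
Round 3 fires rule 7, giving resident.
resident first appears in round 3.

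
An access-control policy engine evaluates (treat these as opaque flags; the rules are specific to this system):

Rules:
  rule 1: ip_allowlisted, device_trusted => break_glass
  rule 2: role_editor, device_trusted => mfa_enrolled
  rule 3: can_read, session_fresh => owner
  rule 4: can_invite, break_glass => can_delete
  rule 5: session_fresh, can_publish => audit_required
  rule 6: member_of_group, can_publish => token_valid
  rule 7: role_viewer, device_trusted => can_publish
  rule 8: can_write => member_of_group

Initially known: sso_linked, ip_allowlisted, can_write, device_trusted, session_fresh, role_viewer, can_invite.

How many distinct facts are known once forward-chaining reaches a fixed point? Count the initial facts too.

13

Round 1 fires rule 1, rule 7, rule 8, giving break_glass, can_publish, member_of_group.
Round 2 fires rule 4, rule 5, rule 6, giving can_delete, audit_required, token_valid.
Closure: {audit_required, break_glass, can_delete, can_invite, can_publish, can_write, device_trusted, ip_allowlisted, member_of_group, role_viewer, session_fresh, sso_linked, token_valid} — 13 facts.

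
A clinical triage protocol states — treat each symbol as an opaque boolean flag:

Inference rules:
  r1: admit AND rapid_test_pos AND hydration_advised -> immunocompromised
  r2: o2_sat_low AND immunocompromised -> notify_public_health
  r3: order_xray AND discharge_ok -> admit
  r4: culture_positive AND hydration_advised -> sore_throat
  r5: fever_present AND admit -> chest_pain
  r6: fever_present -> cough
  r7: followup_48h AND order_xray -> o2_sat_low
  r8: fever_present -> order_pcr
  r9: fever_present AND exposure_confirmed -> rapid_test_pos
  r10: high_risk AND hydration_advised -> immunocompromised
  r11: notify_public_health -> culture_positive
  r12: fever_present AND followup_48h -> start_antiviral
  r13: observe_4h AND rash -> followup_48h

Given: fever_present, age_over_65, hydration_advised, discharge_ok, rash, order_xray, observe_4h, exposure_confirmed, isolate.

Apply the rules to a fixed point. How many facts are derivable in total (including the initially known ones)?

21

[1] r3 [order_xray AND discharge_ok -> admit]; r6 [fever_present -> cough]; r8 [fever_present -> order_pcr]; r9 [fever_present AND exposure_confirmed -> rapid_test_pos]; r13 [observe_4h AND rash -> followup_48h]. ⇒ new: admit, cough, order_pcr, rapid_test_pos, followup_48h.
[2] r1 [admit AND rapid_test_pos AND hydration_advised -> immunocompromised]; r5 [fever_present AND admit -> chest_pain]; r7 [followup_48h AND order_xray -> o2_sat_low]; r12 [fever_present AND followup_48h -> start_antiviral]. ⇒ new: immunocompromised, chest_pain, o2_sat_low, start_antiviral.
[3] r2 [o2_sat_low AND immunocompromised -> notify_public_health]. ⇒ new: notify_public_health.
[4] r11 [notify_public_health -> culture_positive]. ⇒ new: culture_positive.
[5] r4 [culture_positive AND hydration_advised -> sore_throat]. ⇒ new: sore_throat.
Closure: {admit, age_over_65, chest_pain, cough, culture_positive, discharge_ok, exposure_confirmed, fever_present, followup_48h, hydration_advised, immunocompromised, isolate, notify_public_health, o2_sat_low, observe_4h, order_pcr, order_xray, rapid_test_pos, rash, sore_throat, start_antiviral} — 21 facts.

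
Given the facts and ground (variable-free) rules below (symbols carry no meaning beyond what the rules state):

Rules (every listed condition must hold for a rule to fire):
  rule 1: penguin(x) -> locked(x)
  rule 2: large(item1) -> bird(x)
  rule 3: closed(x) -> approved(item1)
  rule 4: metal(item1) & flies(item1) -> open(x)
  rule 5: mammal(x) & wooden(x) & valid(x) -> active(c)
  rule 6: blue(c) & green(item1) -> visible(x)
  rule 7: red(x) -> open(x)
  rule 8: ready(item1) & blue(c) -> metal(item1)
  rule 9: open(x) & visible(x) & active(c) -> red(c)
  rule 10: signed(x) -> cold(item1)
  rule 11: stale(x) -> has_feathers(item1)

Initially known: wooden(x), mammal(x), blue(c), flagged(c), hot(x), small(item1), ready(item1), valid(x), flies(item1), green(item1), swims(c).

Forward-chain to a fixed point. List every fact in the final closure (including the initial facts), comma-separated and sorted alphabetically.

[1] rule 5 [mammal(x) & wooden(x) & valid(x) -> active(c)]; rule 6 [blue(c) & green(item1) -> visible(x)]; rule 8 [ready(item1) & blue(c) -> metal(item1)]. ⇒ new: active(c), visible(x), metal(item1).
[2] rule 4 [metal(item1) & flies(item1) -> open(x)]. ⇒ new: open(x).
[3] rule 9 [open(x) & visible(x) & active(c) -> red(c)]. ⇒ new: red(c).

active(c), blue(c), flagged(c), flies(item1), green(item1), hot(x), mammal(x), metal(item1), open(x), ready(item1), red(c), small(item1), swims(c), valid(x), visible(x), wooden(x)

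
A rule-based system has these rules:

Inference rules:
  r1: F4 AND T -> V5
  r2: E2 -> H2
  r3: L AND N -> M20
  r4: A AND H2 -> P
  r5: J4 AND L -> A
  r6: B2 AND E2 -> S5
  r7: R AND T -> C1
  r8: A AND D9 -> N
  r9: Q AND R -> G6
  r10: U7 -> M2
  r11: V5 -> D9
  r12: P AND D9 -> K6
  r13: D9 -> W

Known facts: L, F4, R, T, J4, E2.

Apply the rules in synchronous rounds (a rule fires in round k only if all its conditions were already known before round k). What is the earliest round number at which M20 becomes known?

4

Round 1: r1 [F4 AND T -> V5]; r2 [E2 -> H2]; r5 [J4 AND L -> A]; r7 [R AND T -> C1]. New: V5, H2, A, C1.
Round 2: r4 [A AND H2 -> P]; r11 [V5 -> D9]. New: P, D9.
Round 3: r8 [A AND D9 -> N]; r12 [P AND D9 -> K6]; r13 [D9 -> W]. New: N, K6, W.
Round 4: r3 [L AND N -> M20]. New: M20.
M20 first appears in round 4.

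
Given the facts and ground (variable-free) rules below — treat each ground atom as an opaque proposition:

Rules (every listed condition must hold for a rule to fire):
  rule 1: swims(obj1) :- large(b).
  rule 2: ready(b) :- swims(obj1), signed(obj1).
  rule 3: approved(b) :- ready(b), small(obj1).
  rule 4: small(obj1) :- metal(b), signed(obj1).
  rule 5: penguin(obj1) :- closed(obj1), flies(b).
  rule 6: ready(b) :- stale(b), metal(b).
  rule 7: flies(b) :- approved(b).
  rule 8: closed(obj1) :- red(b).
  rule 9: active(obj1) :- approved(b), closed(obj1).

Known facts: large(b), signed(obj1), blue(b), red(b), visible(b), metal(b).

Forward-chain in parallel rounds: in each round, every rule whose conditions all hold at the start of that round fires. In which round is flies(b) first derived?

4

Round 1: rule 1 [swims(obj1) :- large(b).]; rule 4 [small(obj1) :- metal(b), signed(obj1).]; rule 8 [closed(obj1) :- red(b).]. New: swims(obj1), small(obj1), closed(obj1).
Round 2: rule 2 [ready(b) :- swims(obj1), signed(obj1).]. New: ready(b).
Round 3: rule 3 [approved(b) :- ready(b), small(obj1).]. New: approved(b).
Round 4: rule 7 [flies(b) :- approved(b).]; rule 9 [active(obj1) :- approved(b), closed(obj1).]. New: flies(b), active(obj1).
flies(b) first appears in round 4.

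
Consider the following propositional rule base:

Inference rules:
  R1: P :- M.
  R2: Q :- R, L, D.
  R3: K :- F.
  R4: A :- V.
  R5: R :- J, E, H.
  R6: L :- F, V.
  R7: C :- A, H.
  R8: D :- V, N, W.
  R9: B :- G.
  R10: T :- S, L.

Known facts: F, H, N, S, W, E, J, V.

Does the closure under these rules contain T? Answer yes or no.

yes

Round 1 fires R3, R4, R5, R6, R8, giving K, A, R, L, D.
Round 2 fires R2, R7, R10, giving Q, C, T.
T appears in round 2, so it is derivable.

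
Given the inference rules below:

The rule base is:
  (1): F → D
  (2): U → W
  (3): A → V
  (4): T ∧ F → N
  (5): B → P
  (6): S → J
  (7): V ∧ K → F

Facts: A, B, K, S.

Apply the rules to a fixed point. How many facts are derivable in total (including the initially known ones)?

9

Round 1: (3) [A → V]; (5) [B → P]; (6) [S → J]. Adds V, P, J.
Round 2: (7) [V ∧ K → F]. Adds F.
Round 3: (1) [F → D]. Adds D.
Closure: {A, B, D, F, J, K, P, S, V} — 9 facts.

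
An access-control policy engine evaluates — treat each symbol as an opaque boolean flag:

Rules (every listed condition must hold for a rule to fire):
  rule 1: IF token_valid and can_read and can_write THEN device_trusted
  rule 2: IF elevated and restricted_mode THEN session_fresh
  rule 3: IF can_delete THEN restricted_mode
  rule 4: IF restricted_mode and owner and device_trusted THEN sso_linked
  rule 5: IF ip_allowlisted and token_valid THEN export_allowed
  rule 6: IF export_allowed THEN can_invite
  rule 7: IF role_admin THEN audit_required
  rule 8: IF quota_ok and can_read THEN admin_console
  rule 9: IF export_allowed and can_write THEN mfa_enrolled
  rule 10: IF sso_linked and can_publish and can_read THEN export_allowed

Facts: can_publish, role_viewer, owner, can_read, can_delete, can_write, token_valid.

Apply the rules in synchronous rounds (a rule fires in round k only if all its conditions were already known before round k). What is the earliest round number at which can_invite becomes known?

4

Round 1 — rule 1, rule 3, derive device_trusted, restricted_mode.
Round 2 — rule 4, derive sso_linked.
Round 3 — rule 10, derive export_allowed.
Round 4 — rule 6, rule 9, derive can_invite, mfa_enrolled.
can_invite first appears in round 4.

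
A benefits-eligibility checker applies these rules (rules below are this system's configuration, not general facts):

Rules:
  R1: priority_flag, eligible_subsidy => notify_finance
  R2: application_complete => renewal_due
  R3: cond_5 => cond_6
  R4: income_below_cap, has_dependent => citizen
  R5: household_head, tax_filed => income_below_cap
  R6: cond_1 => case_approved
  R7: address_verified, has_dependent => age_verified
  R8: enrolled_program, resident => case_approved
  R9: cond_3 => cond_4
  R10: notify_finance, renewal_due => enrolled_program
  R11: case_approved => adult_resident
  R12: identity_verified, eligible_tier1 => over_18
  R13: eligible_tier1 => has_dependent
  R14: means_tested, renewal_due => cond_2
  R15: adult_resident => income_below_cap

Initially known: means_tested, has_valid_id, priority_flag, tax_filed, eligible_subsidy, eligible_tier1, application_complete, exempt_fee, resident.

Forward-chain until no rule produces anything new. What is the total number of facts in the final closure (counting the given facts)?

18

Round 1: R1 [priority_flag, eligible_subsidy => notify_finance]; R2 [application_complete => renewal_due]; R13 [eligible_tier1 => has_dependent]. New: notify_finance, renewal_due, has_dependent.
Round 2: R10 [notify_finance, renewal_due => enrolled_program]; R14 [means_tested, renewal_due => cond_2]. New: enrolled_program, cond_2.
Round 3: R8 [enrolled_program, resident => case_approved]. New: case_approved.
Round 4: R11 [case_approved => adult_resident]. New: adult_resident.
Round 5: R15 [adult_resident => income_below_cap]. New: income_below_cap.
Round 6: R4 [income_below_cap, has_dependent => citizen]. New: citizen.
Closure: {adult_resident, application_complete, case_approved, citizen, cond_2, eligible_subsidy, eligible_tier1, enrolled_program, exempt_fee, has_dependent, has_valid_id, income_below_cap, means_tested, notify_finance, priority_flag, renewal_due, resident, tax_filed} — 18 facts.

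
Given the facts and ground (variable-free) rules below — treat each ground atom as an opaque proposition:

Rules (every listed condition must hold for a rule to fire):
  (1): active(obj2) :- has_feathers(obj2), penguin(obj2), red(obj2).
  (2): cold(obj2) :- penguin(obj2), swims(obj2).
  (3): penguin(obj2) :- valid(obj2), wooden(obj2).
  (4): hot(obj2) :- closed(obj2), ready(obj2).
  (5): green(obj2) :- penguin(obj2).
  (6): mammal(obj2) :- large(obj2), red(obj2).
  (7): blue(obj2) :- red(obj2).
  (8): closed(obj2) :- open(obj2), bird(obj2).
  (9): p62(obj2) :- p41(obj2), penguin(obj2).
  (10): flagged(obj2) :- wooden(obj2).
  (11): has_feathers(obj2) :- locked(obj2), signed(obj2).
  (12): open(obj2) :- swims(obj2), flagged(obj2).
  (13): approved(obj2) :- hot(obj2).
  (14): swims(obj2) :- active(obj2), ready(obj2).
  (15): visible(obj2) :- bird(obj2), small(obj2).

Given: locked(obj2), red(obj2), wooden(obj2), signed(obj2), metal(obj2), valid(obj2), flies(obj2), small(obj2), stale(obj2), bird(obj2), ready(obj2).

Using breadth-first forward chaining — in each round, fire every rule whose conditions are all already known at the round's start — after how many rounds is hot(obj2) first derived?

6

Round 1 fires (3), (7), (10), (11), (15), giving penguin(obj2), blue(obj2), flagged(obj2), has_feathers(obj2), visible(obj2).
Round 2 fires (1), (5), giving active(obj2), green(obj2).
Round 3 fires (14), giving swims(obj2).
Round 4 fires (2), (12), giving cold(obj2), open(obj2).
Round 5 fires (8), giving closed(obj2).
Round 6 fires (4), giving hot(obj2).
hot(obj2) first appears in round 6.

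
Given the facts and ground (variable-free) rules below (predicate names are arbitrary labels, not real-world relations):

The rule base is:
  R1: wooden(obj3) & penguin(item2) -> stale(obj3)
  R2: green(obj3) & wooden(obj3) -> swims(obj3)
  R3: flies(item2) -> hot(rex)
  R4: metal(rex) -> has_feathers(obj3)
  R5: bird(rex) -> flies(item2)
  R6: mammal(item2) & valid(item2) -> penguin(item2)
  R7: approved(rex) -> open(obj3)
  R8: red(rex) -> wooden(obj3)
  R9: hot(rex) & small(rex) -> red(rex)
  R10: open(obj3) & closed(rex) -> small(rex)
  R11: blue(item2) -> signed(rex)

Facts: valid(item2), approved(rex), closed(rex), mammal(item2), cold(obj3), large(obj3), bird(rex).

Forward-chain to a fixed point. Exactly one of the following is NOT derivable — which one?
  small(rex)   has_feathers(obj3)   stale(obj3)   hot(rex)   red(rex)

has_feathers(obj3)

Round 1: R5 [bird(rex) -> flies(item2)]; R6 [mammal(item2) & valid(item2) -> penguin(item2)]; R7 [approved(rex) -> open(obj3)]. New: flies(item2), penguin(item2), open(obj3).
Round 2: R3 [flies(item2) -> hot(rex)]; R10 [open(obj3) & closed(rex) -> small(rex)]. New: hot(rex), small(rex).
Round 3: R9 [hot(rex) & small(rex) -> red(rex)]. New: red(rex).
Round 4: R8 [red(rex) -> wooden(obj3)]. New: wooden(obj3).
Round 5: R1 [wooden(obj3) & penguin(item2) -> stale(obj3)]. New: stale(obj3).
Derived: hot(rex) (round 2), red(rex) (round 3), stale(obj3) (round 5), small(rex) (round 2). has_feathers(obj3) never appears in any round.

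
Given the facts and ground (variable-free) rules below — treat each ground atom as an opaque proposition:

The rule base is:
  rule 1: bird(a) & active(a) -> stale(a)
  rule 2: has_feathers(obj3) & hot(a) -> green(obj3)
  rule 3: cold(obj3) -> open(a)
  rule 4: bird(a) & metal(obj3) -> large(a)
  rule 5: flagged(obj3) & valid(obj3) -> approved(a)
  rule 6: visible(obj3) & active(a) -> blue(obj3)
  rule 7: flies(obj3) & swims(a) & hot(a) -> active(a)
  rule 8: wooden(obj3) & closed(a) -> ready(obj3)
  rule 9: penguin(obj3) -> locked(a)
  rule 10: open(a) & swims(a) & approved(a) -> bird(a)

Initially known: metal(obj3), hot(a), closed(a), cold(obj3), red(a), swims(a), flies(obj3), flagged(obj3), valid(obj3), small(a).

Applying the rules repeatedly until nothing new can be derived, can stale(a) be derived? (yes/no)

Round 1: rule 3 [cold(obj3) -> open(a)]; rule 5 [flagged(obj3) & valid(obj3) -> approved(a)]; rule 7 [flies(obj3) & swims(a) & hot(a) -> active(a)]. Adds open(a), approved(a), active(a).
Round 2: rule 10 [open(a) & swims(a) & approved(a) -> bird(a)]. Adds bird(a).
Round 3: rule 1 [bird(a) & active(a) -> stale(a)]; rule 4 [bird(a) & metal(obj3) -> large(a)]. Adds stale(a), large(a).
stale(a) appears in round 3, so it is derivable.

yes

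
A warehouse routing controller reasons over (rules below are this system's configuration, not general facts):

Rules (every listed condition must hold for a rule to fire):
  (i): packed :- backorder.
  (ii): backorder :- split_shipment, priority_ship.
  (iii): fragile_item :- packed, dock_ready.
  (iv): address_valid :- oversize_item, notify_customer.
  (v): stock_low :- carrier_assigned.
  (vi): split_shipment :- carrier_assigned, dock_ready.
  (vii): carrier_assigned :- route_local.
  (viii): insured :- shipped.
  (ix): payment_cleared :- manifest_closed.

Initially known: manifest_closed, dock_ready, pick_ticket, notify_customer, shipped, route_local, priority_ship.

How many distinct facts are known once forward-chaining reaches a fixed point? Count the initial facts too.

Round 1: (vii) [carrier_assigned :- route_local.]; (viii) [insured :- shipped.]; (ix) [payment_cleared :- manifest_closed.]. Adds carrier_assigned, insured, payment_cleared.
Round 2: (v) [stock_low :- carrier_assigned.]; (vi) [split_shipment :- carrier_assigned, dock_ready.]. Adds stock_low, split_shipment.
Round 3: (ii) [backorder :- split_shipment, priority_ship.]. Adds backorder.
Round 4: (i) [packed :- backorder.]. Adds packed.
Round 5: (iii) [fragile_item :- packed, dock_ready.]. Adds fragile_item.
Closure: {backorder, carrier_assigned, dock_ready, fragile_item, insured, manifest_closed, notify_customer, packed, payment_cleared, pick_ticket, priority_ship, route_local, shipped, split_shipment, stock_low} — 15 facts.

15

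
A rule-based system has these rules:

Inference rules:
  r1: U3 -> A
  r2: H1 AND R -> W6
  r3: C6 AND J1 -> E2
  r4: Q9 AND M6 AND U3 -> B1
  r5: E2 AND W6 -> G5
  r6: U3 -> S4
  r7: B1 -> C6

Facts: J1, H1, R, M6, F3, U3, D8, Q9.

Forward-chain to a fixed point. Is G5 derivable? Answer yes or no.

Round 1: r1 [U3 -> A]; r2 [H1 AND R -> W6]; r4 [Q9 AND M6 AND U3 -> B1]; r6 [U3 -> S4]. Adds A, W6, B1, S4.
Round 2: r7 [B1 -> C6]. Adds C6.
Round 3: r3 [C6 AND J1 -> E2]. Adds E2.
Round 4: r5 [E2 AND W6 -> G5]. Adds G5.
G5 appears in round 4, so it is derivable.

yes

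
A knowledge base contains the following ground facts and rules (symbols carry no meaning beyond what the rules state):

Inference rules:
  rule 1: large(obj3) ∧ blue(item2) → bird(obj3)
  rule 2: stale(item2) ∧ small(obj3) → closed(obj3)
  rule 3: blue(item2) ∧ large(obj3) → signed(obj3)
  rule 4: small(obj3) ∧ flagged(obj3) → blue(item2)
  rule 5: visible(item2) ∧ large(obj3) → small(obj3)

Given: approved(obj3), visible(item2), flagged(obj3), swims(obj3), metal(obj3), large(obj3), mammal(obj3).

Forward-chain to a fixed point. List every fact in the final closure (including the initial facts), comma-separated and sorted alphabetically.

Round 1: rule 5 [visible(item2) ∧ large(obj3) → small(obj3)]. New: small(obj3).
Round 2: rule 4 [small(obj3) ∧ flagged(obj3) → blue(item2)]. New: blue(item2).
Round 3: rule 1 [large(obj3) ∧ blue(item2) → bird(obj3)]; rule 3 [blue(item2) ∧ large(obj3) → signed(obj3)]. New: bird(obj3), signed(obj3).

approved(obj3), bird(obj3), blue(item2), flagged(obj3), large(obj3), mammal(obj3), metal(obj3), signed(obj3), small(obj3), swims(obj3), visible(item2)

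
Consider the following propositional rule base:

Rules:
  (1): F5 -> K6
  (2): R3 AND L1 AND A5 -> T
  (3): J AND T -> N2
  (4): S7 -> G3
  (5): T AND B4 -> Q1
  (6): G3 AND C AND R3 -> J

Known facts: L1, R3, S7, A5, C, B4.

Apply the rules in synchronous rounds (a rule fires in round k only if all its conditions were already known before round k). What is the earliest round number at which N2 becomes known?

3

Round 1 fires (2), (4), giving T, G3.
Round 2 fires (5), (6), giving Q1, J.
Round 3 fires (3), giving N2.
N2 first appears in round 3.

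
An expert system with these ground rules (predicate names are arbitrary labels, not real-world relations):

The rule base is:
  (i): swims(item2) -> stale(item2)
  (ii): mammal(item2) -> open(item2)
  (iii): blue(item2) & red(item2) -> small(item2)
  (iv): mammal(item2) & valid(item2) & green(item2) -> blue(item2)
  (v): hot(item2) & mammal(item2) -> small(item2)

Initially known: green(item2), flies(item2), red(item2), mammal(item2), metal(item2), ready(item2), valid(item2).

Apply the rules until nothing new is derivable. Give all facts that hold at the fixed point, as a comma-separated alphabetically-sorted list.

Round 1 — (ii), (iv), derive open(item2), blue(item2).
Round 2 — (iii), derive small(item2).

blue(item2), flies(item2), green(item2), mammal(item2), metal(item2), open(item2), ready(item2), red(item2), small(item2), valid(item2)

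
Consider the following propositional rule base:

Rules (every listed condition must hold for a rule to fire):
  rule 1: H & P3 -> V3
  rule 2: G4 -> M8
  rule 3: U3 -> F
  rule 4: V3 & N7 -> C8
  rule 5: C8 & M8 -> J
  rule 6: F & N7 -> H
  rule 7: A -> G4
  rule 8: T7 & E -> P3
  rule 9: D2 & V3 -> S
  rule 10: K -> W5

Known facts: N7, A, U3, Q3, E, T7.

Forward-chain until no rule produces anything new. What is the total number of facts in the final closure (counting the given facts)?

14

Round 1: rule 3 [U3 -> F]; rule 7 [A -> G4]; rule 8 [T7 & E -> P3]. Adds F, G4, P3.
Round 2: rule 2 [G4 -> M8]; rule 6 [F & N7 -> H]. Adds M8, H.
Round 3: rule 1 [H & P3 -> V3]. Adds V3.
Round 4: rule 4 [V3 & N7 -> C8]. Adds C8.
Round 5: rule 5 [C8 & M8 -> J]. Adds J.
Closure: {A, C8, E, F, G4, H, J, M8, N7, P3, Q3, T7, U3, V3} — 14 facts.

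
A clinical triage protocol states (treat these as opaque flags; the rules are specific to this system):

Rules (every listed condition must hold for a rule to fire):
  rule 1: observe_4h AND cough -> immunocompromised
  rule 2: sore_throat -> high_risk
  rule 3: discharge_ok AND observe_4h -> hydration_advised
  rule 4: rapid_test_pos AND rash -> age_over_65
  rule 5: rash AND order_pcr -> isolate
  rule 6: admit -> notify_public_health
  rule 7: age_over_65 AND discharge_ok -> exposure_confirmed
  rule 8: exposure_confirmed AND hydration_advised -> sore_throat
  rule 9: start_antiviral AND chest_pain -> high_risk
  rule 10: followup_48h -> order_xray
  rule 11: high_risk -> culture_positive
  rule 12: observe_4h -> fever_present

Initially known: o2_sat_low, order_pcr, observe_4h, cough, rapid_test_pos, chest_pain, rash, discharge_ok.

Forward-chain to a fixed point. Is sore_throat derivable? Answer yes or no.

yes

[1] rule 1 [observe_4h AND cough -> immunocompromised]; rule 3 [discharge_ok AND observe_4h -> hydration_advised]; rule 4 [rapid_test_pos AND rash -> age_over_65]; rule 5 [rash AND order_pcr -> isolate]; rule 12 [observe_4h -> fever_present]. ⇒ new: immunocompromised, hydration_advised, age_over_65, isolate, fever_present.
[2] rule 7 [age_over_65 AND discharge_ok -> exposure_confirmed]. ⇒ new: exposure_confirmed.
[3] rule 8 [exposure_confirmed AND hydration_advised -> sore_throat]. ⇒ new: sore_throat.
[4] rule 2 [sore_throat -> high_risk]. ⇒ new: high_risk.
[5] rule 11 [high_risk -> culture_positive]. ⇒ new: culture_positive.
sore_throat appears in round 3, so it is derivable.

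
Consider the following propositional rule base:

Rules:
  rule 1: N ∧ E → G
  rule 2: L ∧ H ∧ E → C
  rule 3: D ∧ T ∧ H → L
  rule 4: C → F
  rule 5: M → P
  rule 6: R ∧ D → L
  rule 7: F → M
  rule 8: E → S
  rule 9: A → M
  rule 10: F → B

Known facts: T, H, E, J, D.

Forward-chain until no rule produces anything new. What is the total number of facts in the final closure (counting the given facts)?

12

Round 1 — rule 3, rule 8, derive L, S.
Round 2 — rule 2, derive C.
Round 3 — rule 4, derive F.
Round 4 — rule 7, rule 10, derive M, B.
Round 5 — rule 5, derive P.
Closure: {B, C, D, E, F, H, J, L, M, P, S, T} — 12 facts.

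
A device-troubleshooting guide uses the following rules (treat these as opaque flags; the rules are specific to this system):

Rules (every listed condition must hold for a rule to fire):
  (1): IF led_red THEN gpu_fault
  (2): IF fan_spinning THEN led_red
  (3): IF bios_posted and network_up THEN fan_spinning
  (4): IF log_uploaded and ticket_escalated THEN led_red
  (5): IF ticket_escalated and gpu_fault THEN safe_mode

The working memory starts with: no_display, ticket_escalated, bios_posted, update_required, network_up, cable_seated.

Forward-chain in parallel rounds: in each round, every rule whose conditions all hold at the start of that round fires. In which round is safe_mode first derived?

4

[1] (3) [IF bios_posted and network_up THEN fan_spinning]. ⇒ new: fan_spinning.
[2] (2) [IF fan_spinning THEN led_red]. ⇒ new: led_red.
[3] (1) [IF led_red THEN gpu_fault]. ⇒ new: gpu_fault.
[4] (5) [IF ticket_escalated and gpu_fault THEN safe_mode]. ⇒ new: safe_mode.
safe_mode first appears in round 4.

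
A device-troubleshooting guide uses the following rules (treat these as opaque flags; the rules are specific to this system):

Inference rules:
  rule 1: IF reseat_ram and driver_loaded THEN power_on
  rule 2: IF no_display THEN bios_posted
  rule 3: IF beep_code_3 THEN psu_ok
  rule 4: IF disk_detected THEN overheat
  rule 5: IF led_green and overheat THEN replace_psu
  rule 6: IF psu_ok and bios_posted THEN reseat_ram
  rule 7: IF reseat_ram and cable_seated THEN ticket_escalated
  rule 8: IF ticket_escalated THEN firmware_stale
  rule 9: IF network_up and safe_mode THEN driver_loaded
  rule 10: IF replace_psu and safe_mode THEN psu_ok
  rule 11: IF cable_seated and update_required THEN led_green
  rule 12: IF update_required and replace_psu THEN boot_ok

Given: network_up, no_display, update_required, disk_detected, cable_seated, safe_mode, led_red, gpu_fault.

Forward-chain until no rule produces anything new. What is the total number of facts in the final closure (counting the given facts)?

[1] rule 2 [IF no_display THEN bios_posted]; rule 4 [IF disk_detected THEN overheat]; rule 9 [IF network_up and safe_mode THEN driver_loaded]; rule 11 [IF cable_seated and update_required THEN led_green]. ⇒ new: bios_posted, overheat, driver_loaded, led_green.
[2] rule 5 [IF led_green and overheat THEN replace_psu]. ⇒ new: replace_psu.
[3] rule 10 [IF replace_psu and safe_mode THEN psu_ok]; rule 12 [IF update_required and replace_psu THEN boot_ok]. ⇒ new: psu_ok, boot_ok.
[4] rule 6 [IF psu_ok and bios_posted THEN reseat_ram]. ⇒ new: reseat_ram.
[5] rule 1 [IF reseat_ram and driver_loaded THEN power_on]; rule 7 [IF reseat_ram and cable_seated THEN ticket_escalated]. ⇒ new: power_on, ticket_escalated.
[6] rule 8 [IF ticket_escalated THEN firmware_stale]. ⇒ new: firmware_stale.
Closure: {bios_posted, boot_ok, cable_seated, disk_detected, driver_loaded, firmware_stale, gpu_fault, led_green, led_red, network_up, no_display, overheat, power_on, psu_ok, replace_psu, reseat_ram, safe_mode, ticket_escalated, update_required} — 19 facts.

19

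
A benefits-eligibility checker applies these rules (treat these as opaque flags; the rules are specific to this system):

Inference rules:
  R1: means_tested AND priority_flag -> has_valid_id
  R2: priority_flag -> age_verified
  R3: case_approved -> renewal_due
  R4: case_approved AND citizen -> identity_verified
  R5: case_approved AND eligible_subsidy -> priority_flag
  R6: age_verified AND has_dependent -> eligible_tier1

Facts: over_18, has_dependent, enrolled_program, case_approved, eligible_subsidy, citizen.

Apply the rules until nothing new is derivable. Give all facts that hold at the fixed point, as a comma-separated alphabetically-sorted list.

Round 1 fires R3, R4, R5, giving renewal_due, identity_verified, priority_flag.
Round 2 fires R2, giving age_verified.
Round 3 fires R6, giving eligible_tier1.

age_verified, case_approved, citizen, eligible_subsidy, eligible_tier1, enrolled_program, has_dependent, identity_verified, over_18, priority_flag, renewal_due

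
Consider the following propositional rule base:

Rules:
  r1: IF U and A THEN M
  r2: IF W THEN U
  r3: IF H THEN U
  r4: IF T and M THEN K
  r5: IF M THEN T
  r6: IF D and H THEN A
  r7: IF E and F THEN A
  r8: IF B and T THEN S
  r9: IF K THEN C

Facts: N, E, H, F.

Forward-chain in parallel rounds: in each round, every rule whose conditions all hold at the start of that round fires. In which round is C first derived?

Round 1: r3 [IF H THEN U]; r7 [IF E and F THEN A]. Adds U, A.
Round 2: r1 [IF U and A THEN M]. Adds M.
Round 3: r5 [IF M THEN T]. Adds T.
Round 4: r4 [IF T and M THEN K]. Adds K.
Round 5: r9 [IF K THEN C]. Adds C.
C first appears in round 5.

5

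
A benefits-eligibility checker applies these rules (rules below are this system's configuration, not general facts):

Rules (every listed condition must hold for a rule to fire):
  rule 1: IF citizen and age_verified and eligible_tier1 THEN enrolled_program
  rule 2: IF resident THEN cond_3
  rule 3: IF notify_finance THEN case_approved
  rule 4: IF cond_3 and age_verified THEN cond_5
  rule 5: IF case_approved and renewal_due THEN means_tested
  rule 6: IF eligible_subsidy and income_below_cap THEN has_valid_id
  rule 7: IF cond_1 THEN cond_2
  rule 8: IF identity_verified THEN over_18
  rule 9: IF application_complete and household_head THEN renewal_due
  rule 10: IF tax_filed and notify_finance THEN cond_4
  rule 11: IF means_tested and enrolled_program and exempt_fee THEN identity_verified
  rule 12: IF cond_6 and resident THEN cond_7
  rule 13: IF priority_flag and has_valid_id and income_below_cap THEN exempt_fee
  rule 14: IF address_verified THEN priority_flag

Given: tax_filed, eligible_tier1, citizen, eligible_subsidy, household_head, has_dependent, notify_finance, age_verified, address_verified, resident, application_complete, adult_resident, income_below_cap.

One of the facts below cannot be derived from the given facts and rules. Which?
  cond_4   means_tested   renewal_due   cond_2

cond_2

Round 1 — rule 1, rule 2, rule 3, rule 6, rule 9, rule 10, rule 14, derive enrolled_program, cond_3, case_approved, has_valid_id, renewal_due, cond_4, priority_flag.
Round 2 — rule 4, rule 5, rule 13, derive cond_5, means_tested, exempt_fee.
Round 3 — rule 11, derive identity_verified.
Round 4 — rule 8, derive over_18.
Derived: renewal_due (round 1), means_tested (round 2), cond_4 (round 1). cond_2 never appears in any round.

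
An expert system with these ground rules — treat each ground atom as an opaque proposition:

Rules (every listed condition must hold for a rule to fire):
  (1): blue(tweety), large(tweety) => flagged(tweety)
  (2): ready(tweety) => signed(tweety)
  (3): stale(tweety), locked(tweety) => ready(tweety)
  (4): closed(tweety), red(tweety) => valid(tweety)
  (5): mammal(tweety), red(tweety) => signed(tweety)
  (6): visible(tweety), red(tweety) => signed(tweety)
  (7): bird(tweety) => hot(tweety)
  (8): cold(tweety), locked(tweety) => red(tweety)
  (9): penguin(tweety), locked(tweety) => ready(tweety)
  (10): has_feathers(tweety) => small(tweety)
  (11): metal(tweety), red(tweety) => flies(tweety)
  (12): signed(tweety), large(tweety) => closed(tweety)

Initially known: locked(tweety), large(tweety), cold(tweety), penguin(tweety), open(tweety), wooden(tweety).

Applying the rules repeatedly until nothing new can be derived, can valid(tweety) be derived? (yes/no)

[1] (8) [cold(tweety), locked(tweety) => red(tweety)]; (9) [penguin(tweety), locked(tweety) => ready(tweety)]. ⇒ new: red(tweety), ready(tweety).
[2] (2) [ready(tweety) => signed(tweety)]. ⇒ new: signed(tweety).
[3] (12) [signed(tweety), large(tweety) => closed(tweety)]. ⇒ new: closed(tweety).
[4] (4) [closed(tweety), red(tweety) => valid(tweety)]. ⇒ new: valid(tweety).
valid(tweety) appears in round 4, so it is derivable.

yes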